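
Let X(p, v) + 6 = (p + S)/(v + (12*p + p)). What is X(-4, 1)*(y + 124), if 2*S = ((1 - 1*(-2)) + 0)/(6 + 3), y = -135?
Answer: 19943/306 ≈ 65.173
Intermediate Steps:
S = ⅙ (S = (((1 - 1*(-2)) + 0)/(6 + 3))/2 = (((1 + 2) + 0)/9)/2 = ((3 + 0)*(⅑))/2 = (3*(⅑))/2 = (½)*(⅓) = ⅙ ≈ 0.16667)
X(p, v) = -6 + (⅙ + p)/(v + 13*p) (X(p, v) = -6 + (p + ⅙)/(v + (12*p + p)) = -6 + (⅙ + p)/(v + 13*p))
X(-4, 1)*(y + 124) = ((1 - 462*(-4) - 36*1)/(6*(1 + 13*(-4))))*(-135 + 124) = ((1 + 1848 - 36)/(6*(1 - 52)))*(-11) = ((⅙)*1813/(-51))*(-11) = ((⅙)*(-1/51)*1813)*(-11) = -1813/306*(-11) = 19943/306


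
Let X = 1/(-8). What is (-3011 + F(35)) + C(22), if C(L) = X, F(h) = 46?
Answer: -23721/8 ≈ -2965.1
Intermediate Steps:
X = -1/8 ≈ -0.12500
C(L) = -1/8
(-3011 + F(35)) + C(22) = (-3011 + 46) - 1/8 = -2965 - 1/8 = -23721/8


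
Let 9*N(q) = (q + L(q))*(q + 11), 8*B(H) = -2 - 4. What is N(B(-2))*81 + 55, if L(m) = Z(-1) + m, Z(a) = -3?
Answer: -2881/8 ≈ -360.13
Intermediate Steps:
B(H) = -¾ (B(H) = (-2 - 4)/8 = (⅛)*(-6) = -¾)
L(m) = -3 + m
N(q) = (-3 + 2*q)*(11 + q)/9 (N(q) = ((q + (-3 + q))*(q + 11))/9 = ((-3 + 2*q)*(11 + q))/9 = (-3 + 2*q)*(11 + q)/9)
N(B(-2))*81 + 55 = (-11/3 + 2*(-¾)²/9 + (19/9)*(-¾))*81 + 55 = (-11/3 + (2/9)*(9/16) - 19/12)*81 + 55 = (-11/3 + ⅛ - 19/12)*81 + 55 = -41/8*81 + 55 = -3321/8 + 55 = -2881/8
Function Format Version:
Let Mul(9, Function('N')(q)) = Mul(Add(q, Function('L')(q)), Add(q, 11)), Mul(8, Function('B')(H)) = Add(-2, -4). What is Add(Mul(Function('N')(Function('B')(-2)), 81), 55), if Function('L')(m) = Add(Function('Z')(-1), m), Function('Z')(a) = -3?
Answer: Rational(-2881, 8) ≈ -360.13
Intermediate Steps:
Function('B')(H) = Rational(-3, 4) (Function('B')(H) = Mul(Rational(1, 8), Add(-2, -4)) = Mul(Rational(1, 8), -6) = Rational(-3, 4))
Function('L')(m) = Add(-3, m)
Function('N')(q) = Mul(Rational(1, 9), Add(-3, Mul(2, q)), Add(11, q)) (Function('N')(q) = Mul(Rational(1, 9), Mul(Add(q, Add(-3, q)), Add(q, 11))) = Mul(Rational(1, 9), Mul(Add(-3, Mul(2, q)), Add(11, q))) = Mul(Rational(1, 9), Add(-3, Mul(2, q)), Add(11, q)))
Add(Mul(Function('N')(Function('B')(-2)), 81), 55) = Add(Mul(Add(Rational(-11, 3), Mul(Rational(2, 9), Pow(Rational(-3, 4), 2)), Mul(Rational(19, 9), Rational(-3, 4))), 81), 55) = Add(Mul(Add(Rational(-11, 3), Mul(Rational(2, 9), Rational(9, 16)), Rational(-19, 12)), 81), 55) = Add(Mul(Add(Rational(-11, 3), Rational(1, 8), Rational(-19, 12)), 81), 55) = Add(Mul(Rational(-41, 8), 81), 55) = Add(Rational(-3321, 8), 55) = Rational(-2881, 8)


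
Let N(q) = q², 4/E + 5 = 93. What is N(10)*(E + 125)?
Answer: 137550/11 ≈ 12505.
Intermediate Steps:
E = 1/22 (E = 4/(-5 + 93) = 4/88 = 4*(1/88) = 1/22 ≈ 0.045455)
N(10)*(E + 125) = 10²*(1/22 + 125) = 100*(2751/22) = 137550/11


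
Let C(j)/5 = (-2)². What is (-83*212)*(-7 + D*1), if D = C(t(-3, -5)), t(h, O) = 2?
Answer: -228748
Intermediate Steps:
C(j) = 20 (C(j) = 5*(-2)² = 5*4 = 20)
D = 20
(-83*212)*(-7 + D*1) = (-83*212)*(-7 + 20*1) = -17596*(-7 + 20) = -17596*13 = -228748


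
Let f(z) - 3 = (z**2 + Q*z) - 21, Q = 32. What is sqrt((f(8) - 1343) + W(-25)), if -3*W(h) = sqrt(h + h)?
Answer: sqrt(-9369 - 15*I*sqrt(2))/3 ≈ 0.036527 - 32.265*I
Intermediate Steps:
f(z) = -18 + z**2 + 32*z (f(z) = 3 + ((z**2 + 32*z) - 21) = 3 + (-21 + z**2 + 32*z) = -18 + z**2 + 32*z)
W(h) = -sqrt(2)*sqrt(h)/3 (W(h) = -sqrt(h + h)/3 = -sqrt(2)*sqrt(h)/3)
sqrt((f(8) - 1343) + W(-25)) = sqrt(((-18 + 8**2 + 32*8) - 1343) - sqrt(2)*sqrt(-25)/3) = sqrt(((-18 + 64 + 256) - 1343) - sqrt(2)*5*I/3) = sqrt((302 - 1343) - 5*I*sqrt(2)/3) = sqrt(-1041 - 5*I*sqrt(2)/3)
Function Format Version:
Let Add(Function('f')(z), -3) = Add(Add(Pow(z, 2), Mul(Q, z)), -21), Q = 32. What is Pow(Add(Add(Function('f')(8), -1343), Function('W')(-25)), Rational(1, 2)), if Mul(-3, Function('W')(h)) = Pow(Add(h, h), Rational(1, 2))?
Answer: Mul(Rational(1, 3), Pow(Add(-9369, Mul(-15, I, Pow(2, Rational(1, 2)))), Rational(1, 2))) ≈ Add(0.036527, Mul(-32.265, I))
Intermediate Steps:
Function('f')(z) = Add(-18, Pow(z, 2), Mul(32, z)) (Function('f')(z) = Add(3, Add(Add(Pow(z, 2), Mul(32, z)), -21)) = Add(3, Add(-21, Pow(z, 2), Mul(32, z))) = Add(-18, Pow(z, 2), Mul(32, z)))
Function('W')(h) = Mul(Rational(-1, 3), Pow(2, Rational(1, 2)), Pow(h, Rational(1, 2))) (Function('W')(h) = Mul(Rational(-1, 3), Pow(Add(h, h), Rational(1, 2))) = Mul(Rational(-1, 3), Pow(Mul(2, h), Rational(1, 2))) = Mul(Rational(-1, 3), Mul(Pow(2, Rational(1, 2)), Pow(h, Rational(1, 2)))) = Mul(Rational(-1, 3), Pow(2, Rational(1, 2)), Pow(h, Rational(1, 2))))
Pow(Add(Add(Function('f')(8), -1343), Function('W')(-25)), Rational(1, 2)) = Pow(Add(Add(Add(-18, Pow(8, 2), Mul(32, 8)), -1343), Mul(Rational(-1, 3), Pow(2, Rational(1, 2)), Pow(-25, Rational(1, 2)))), Rational(1, 2)) = Pow(Add(Add(Add(-18, 64, 256), -1343), Mul(Rational(-1, 3), Pow(2, Rational(1, 2)), Mul(5, I))), Rational(1, 2)) = Pow(Add(Add(302, -1343), Mul(Rational(-5, 3), I, Pow(2, Rational(1, 2)))), Rational(1, 2)) = Pow(Add(-1041, Mul(Rational(-5, 3), I, Pow(2, Rational(1, 2)))), Rational(1, 2))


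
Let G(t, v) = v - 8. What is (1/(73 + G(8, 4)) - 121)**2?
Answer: 69689104/4761 ≈ 14638.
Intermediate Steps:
G(t, v) = -8 + v
(1/(73 + G(8, 4)) - 121)**2 = (1/(73 + (-8 + 4)) - 121)**2 = (1/(73 - 4) - 121)**2 = (1/69 - 121)**2 = (-8348/69)**2 = 69689104/4761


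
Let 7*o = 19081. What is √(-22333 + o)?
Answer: 15*I*√4270/7 ≈ 140.03*I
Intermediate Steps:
o = 19081/7 (o = (⅐)*19081 = 19081/7 ≈ 2725.9)
√(-22333 + o) = √(-22333 + 19081/7) = √(-137250/7) = 15*I*√4270/7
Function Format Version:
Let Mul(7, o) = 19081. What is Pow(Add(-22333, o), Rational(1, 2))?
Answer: Mul(Rational(15, 7), I, Pow(4270, Rational(1, 2))) ≈ Mul(140.03, I)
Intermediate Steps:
o = Rational(19081, 7) (o = Mul(Rational(1, 7), 19081) = Rational(19081, 7) ≈ 2725.9)
Pow(Add(-22333, o), Rational(1, 2)) = Pow(Add(-22333, Rational(19081, 7)), Rational(1, 2)) = Pow(Rational(-137250, 7), Rational(1, 2)) = Mul(Rational(15, 7), I, Pow(4270, Rational(1, 2)))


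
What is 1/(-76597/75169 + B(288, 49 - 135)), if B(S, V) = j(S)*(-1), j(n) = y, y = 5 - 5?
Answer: -75169/76597 ≈ -0.98136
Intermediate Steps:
y = 0
j(n) = 0
B(S, V) = 0 (B(S, V) = 0*(-1) = 0)
1/(-76597/75169 + B(288, 49 - 135)) = 1/(-76597/75169 + 0) = 1/(-76597/75169) = -75169/76597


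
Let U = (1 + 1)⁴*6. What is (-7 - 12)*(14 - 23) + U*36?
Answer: 3627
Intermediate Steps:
U = 96 (U = 2⁴*6 = 16*6 = 96)
(-7 - 12)*(14 - 23) + U*36 = (-7 - 12)*(14 - 23) + 96*36 = -19*(-9) + 3456 = 171 + 3456 = 3627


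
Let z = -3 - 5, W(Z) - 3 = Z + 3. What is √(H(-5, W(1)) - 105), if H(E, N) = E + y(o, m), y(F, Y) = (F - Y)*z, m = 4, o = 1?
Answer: I*√86 ≈ 9.2736*I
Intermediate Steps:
W(Z) = 6 + Z (W(Z) = 3 + (Z + 3) = 3 + (3 + Z) = 6 + Z)
z = -8
y(F, Y) = -8*F + 8*Y (y(F, Y) = (F - Y)*(-8) = -8*F + 8*Y)
H(E, N) = 24 + E (H(E, N) = E + (-8*1 + 8*4) = E + (-8 + 32) = E + 24 = 24 + E)
√(H(-5, W(1)) - 105) = √((24 - 5) - 105) = √(19 - 105) = √(-86) = I*√86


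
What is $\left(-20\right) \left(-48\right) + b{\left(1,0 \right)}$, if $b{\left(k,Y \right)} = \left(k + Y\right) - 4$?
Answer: $957$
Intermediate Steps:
$b{\left(k,Y \right)} = -4 + Y + k$ ($b{\left(k,Y \right)} = \left(Y + k\right) - 4 = -4 + Y + k$)
$\left(-20\right) \left(-48\right) + b{\left(1,0 \right)} = \left(-20\right) \left(-48\right) + \left(-4 + 0 + 1\right) = 960 - 3 = 957$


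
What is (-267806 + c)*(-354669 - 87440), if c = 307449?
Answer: -17526527087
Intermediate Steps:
(-267806 + c)*(-354669 - 87440) = (-267806 + 307449)*(-354669 - 87440) = 39643*(-442109) = -17526527087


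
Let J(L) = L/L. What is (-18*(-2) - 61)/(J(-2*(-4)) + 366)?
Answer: -25/367 ≈ -0.068120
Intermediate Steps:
J(L) = 1
(-18*(-2) - 61)/(J(-2*(-4)) + 366) = (-18*(-2) - 61)/(1 + 366) = (36 - 61)/367 = -25*1/367 = -25/367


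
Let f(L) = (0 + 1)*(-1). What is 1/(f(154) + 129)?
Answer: 1/128 ≈ 0.0078125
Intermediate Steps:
f(L) = -1 (f(L) = 1*(-1) = -1)
1/(f(154) + 129) = 1/(-1 + 129) = 1/128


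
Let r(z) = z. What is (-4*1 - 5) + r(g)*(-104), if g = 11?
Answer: -1153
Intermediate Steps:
(-4*1 - 5) + r(g)*(-104) = (-4*1 - 5) + 11*(-104) = (-4 - 5) - 1144 = -9 - 1144 = -1153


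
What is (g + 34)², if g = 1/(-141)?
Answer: 22972849/19881 ≈ 1155.5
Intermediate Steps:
g = -1/141 ≈ -0.0070922
(g + 34)² = (-1/141 + 34)² = (4793/141)² = 22972849/19881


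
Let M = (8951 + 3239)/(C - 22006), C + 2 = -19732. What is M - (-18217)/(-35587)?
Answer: -119418311/148540138 ≈ -0.80395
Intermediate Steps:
C = -19734 (C = -2 - 19732 = -19734)
M = -1219/4174 (M = (8951 + 3239)/(-19734 - 22006) = 12190/(-41740) = 12190*(-1/41740) = -1219/4174 ≈ -0.29205)
M - (-18217)/(-35587) = -1219/4174 - (-18217)/(-35587) = -1219/4174 - (-18217)*(-1)/35587 = -1219/4174 - 1*18217/35587 = -1219/4174 - 18217/35587 = -119418311/148540138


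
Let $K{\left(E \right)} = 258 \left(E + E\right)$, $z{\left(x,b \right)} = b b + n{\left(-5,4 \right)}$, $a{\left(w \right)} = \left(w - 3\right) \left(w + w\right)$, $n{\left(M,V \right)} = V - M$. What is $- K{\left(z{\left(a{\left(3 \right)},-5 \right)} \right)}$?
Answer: $-17544$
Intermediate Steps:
$a{\left(w \right)} = 2 w \left(-3 + w\right)$ ($a{\left(w \right)} = \left(-3 + w\right) 2 w = 2 w \left(-3 + w\right)$)
$z{\left(x,b \right)} = 9 + b^{2}$ ($z{\left(x,b \right)} = b b + \left(4 - -5\right) = b^{2} + \left(4 + 5\right) = b^{2} + 9 = 9 + b^{2}$)
$K{\left(E \right)} = 516 E$ ($K{\left(E \right)} = 258 \cdot 2 E = 516 E$)
$- K{\left(z{\left(a{\left(3 \right)},-5 \right)} \right)} = - 516 \left(9 + \left(-5\right)^{2}\right) = - 516 \left(9 + 25\right) = - 516 \cdot 34 = \left(-1\right) 17544 = -17544$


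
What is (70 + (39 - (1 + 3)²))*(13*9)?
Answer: 10881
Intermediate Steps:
(70 + (39 - (1 + 3)²))*(13*9) = (70 + (39 - 1*4²))*117 = (70 + (39 - 1*16))*117 = (70 + (39 - 16))*117 = (70 + 23)*117 = 93*117 = 10881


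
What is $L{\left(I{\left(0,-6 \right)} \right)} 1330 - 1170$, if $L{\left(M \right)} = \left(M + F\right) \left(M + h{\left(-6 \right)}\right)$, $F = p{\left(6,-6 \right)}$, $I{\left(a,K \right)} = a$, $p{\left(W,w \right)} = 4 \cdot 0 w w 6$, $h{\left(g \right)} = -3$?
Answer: $-1170$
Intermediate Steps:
$p{\left(W,w \right)} = 0$ ($p{\left(W,w \right)} = 0 w 6 w = 0 \cdot 6 w = 0$)
$F = 0$
$L{\left(M \right)} = M \left(-3 + M\right)$ ($L{\left(M \right)} = \left(M + 0\right) \left(M - 3\right) = M \left(-3 + M\right)$)
$L{\left(I{\left(0,-6 \right)} \right)} 1330 - 1170 = 0 \left(-3 + 0\right) 1330 - 1170 = 0 \left(-3\right) 1330 - 1170 = 0 \cdot 1330 - 1170 = 0 - 1170 = -1170$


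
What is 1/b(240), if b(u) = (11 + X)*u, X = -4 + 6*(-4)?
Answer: -1/4080 ≈ -0.00024510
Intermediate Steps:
X = -28 (X = -4 - 24 = -28)
b(u) = -17*u (b(u) = (11 - 28)*u = -17*u)
1/b(240) = 1/(-17*240) = 1/(-4080) = -1/4080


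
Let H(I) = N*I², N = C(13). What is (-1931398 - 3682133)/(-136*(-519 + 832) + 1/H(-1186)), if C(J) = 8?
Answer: 63167762003808/479007828223 ≈ 131.87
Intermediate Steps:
N = 8
H(I) = 8*I²
(-1931398 - 3682133)/(-136*(-519 + 832) + 1/H(-1186)) = (-1931398 - 3682133)/(-136*(-519 + 832) + 1/(8*(-1186)²)) = -5613531/(-136*313 + 1/(8*1406596)) = -5613531/(-42568 + 1/11252768) = -5613531/(-479007828223/11252768) = -5613531*(-11252768/479007828223) = 63167762003808/479007828223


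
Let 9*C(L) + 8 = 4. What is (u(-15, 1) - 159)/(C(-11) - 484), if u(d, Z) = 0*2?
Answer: 1431/4360 ≈ 0.32821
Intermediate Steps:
u(d, Z) = 0
C(L) = -4/9 (C(L) = -8/9 + (1/9)*4 = -8/9 + 4/9 = -4/9)
(u(-15, 1) - 159)/(C(-11) - 484) = (0 - 159)/(-4/9 - 484) = -159/(-4360/9) = -159*(-9/4360) = 1431/4360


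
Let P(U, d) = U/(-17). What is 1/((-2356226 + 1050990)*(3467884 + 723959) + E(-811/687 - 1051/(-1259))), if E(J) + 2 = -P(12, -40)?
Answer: -17/93012854629138 ≈ -1.8277e-13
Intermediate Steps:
P(U, d) = -U/17 (P(U, d) = U*(-1/17) = -U/17)
E(J) = -22/17 (E(J) = -2 - (-1)*12/17 = -2 - 1*(-12/17) = -2 + 12/17 = -22/17)
1/((-2356226 + 1050990)*(3467884 + 723959) + E(-811/687 - 1051/(-1259))) = 1/((-2356226 + 1050990)*(3467884 + 723959) - 22/17) = 1/(-1305236*4191843 - 22/17) = 1/(-5471344389948 - 22/17) = 1/(-93012854629138/17) = -17/93012854629138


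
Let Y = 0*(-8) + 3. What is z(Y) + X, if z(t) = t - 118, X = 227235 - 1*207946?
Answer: 19174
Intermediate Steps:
Y = 3 (Y = 0 + 3 = 3)
X = 19289 (X = 227235 - 207946 = 19289)
z(t) = -118 + t
z(Y) + X = (-118 + 3) + 19289 = -115 + 19289 = 19174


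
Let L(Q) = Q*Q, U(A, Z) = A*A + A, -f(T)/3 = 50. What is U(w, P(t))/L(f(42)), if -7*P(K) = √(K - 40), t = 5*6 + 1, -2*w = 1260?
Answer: 4403/250 ≈ 17.612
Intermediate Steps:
w = -630 (w = -½*1260 = -630)
f(T) = -150 (f(T) = -3*50 = -150)
t = 31 (t = 30 + 1 = 31)
P(K) = -√(-40 + K)/7 (P(K) = -√(K - 40)/7 = -√(-40 + K)/7)
U(A, Z) = A + A² (U(A, Z) = A² + A = A + A²)
L(Q) = Q²
U(w, P(t))/L(f(42)) = (-630*(1 - 630))/((-150)²) = -630*(-629)/22500 = 396270*(1/22500) = 4403/250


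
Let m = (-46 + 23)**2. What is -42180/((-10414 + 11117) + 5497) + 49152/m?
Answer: 14121459/163990 ≈ 86.112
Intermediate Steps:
m = 529 (m = (-23)**2 = 529)
-42180/((-10414 + 11117) + 5497) + 49152/m = -42180/((-10414 + 11117) + 5497) + 49152/529 = -42180/(703 + 5497) + 49152*(1/529) = -42180/6200 + 49152/529 = -42180*1/6200 + 49152/529 = -2109/310 + 49152/529 = 14121459/163990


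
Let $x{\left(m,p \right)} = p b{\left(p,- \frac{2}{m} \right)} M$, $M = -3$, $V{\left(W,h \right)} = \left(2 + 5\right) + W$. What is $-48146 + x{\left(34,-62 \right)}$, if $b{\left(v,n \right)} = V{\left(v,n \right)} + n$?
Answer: $- \frac{992578}{17} \approx -58387.0$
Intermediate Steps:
$V{\left(W,h \right)} = 7 + W$
$b{\left(v,n \right)} = 7 + n + v$ ($b{\left(v,n \right)} = \left(7 + v\right) + n = 7 + n + v$)
$x{\left(m,p \right)} = - 3 p \left(7 + p - \frac{2}{m}\right)$ ($x{\left(m,p \right)} = p \left(7 - \frac{2}{m} + p\right) \left(-3\right) = p \left(7 + p - \frac{2}{m}\right) \left(-3\right) = - 3 p \left(7 + p - \frac{2}{m}\right)$)
$-48146 + x{\left(34,-62 \right)} = -48146 - - \frac{186 \left(-2 + 34 \left(7 - 62\right)\right)}{34} = -48146 - \left(-186\right) \frac{1}{34} \left(-2 + 34 \left(-55\right)\right) = -48146 - \left(-186\right) \frac{1}{34} \left(-2 - 1870\right) = -48146 - \left(-186\right) \frac{1}{34} \left(-1872\right) = -48146 - \frac{174096}{17} = - \frac{992578}{17}$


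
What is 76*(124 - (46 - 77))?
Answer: 11780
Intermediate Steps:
76*(124 - (46 - 77)) = 76*(124 - 1*(-31)) = 76*(124 + 31) = 76*155 = 11780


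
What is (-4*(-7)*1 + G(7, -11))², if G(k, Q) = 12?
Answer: 1600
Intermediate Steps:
(-4*(-7)*1 + G(7, -11))² = (-4*(-7)*1 + 12)² = (28*1 + 12)² = (28 + 12)² = 40² = 1600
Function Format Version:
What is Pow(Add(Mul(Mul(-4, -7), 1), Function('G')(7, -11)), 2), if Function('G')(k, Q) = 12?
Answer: 1600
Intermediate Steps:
Pow(Add(Mul(Mul(-4, -7), 1), Function('G')(7, -11)), 2) = Pow(Add(Mul(Mul(-4, -7), 1), 12), 2) = Pow(Add(Mul(28, 1), 12), 2) = Pow(Add(28, 12), 2) = Pow(40, 2) = 1600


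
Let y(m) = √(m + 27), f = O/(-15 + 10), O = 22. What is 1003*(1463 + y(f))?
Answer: 1467389 + 1003*√565/5 ≈ 1.4722e+6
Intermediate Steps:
f = -22/5 (f = 22/(-15 + 10) = 22/(-5) = 22*(-⅕) = -22/5 ≈ -4.4000)
y(m) = √(27 + m)
1003*(1463 + y(f)) = 1003*(1463 + √(27 - 22/5)) = 1003*(1463 + √(113/5)) = 1003*(1463 + √565/5) = 1467389 + 1003*√565/5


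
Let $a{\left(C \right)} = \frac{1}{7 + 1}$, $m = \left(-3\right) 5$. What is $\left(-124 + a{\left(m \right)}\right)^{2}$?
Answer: $\frac{982081}{64} \approx 15345.0$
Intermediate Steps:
$m = -15$
$a{\left(C \right)} = \frac{1}{8}$
$\left(-124 + a{\left(m \right)}\right)^{2} = \left(-124 + \frac{1}{8}\right)^{2} = \left(- \frac{991}{8}\right)^{2} = \frac{982081}{64}$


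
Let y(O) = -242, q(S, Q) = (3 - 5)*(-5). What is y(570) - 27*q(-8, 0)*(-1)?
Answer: 28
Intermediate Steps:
q(S, Q) = 10 (q(S, Q) = -2*(-5) = 10)
y(570) - 27*q(-8, 0)*(-1) = -242 - 27*10*(-1) = -242 - 270*(-1) = -242 - 1*(-270) = -242 + 270 = 28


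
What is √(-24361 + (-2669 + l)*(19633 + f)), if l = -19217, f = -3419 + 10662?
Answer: I*√588232497 ≈ 24254.0*I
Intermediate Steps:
f = 7243
√(-24361 + (-2669 + l)*(19633 + f)) = √(-24361 + (-2669 - 19217)*(19633 + 7243)) = √(-24361 - 21886*26876) = √(-24361 - 588208136) = √(-588232497) = I*√588232497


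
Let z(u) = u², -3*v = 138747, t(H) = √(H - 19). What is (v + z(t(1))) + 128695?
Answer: 82428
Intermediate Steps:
t(H) = √(-19 + H)
v = -46249 (v = -⅓*138747 = -46249)
(v + z(t(1))) + 128695 = (-46249 + (√(-19 + 1))²) + 128695 = (-46249 + (√(-18))²) + 128695 = (-46249 + (3*I*√2)²) + 128695 = (-46249 - 18) + 128695 = -46267 + 128695 = 82428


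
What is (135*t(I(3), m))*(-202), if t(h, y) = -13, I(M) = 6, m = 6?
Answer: 354510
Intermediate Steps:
(135*t(I(3), m))*(-202) = (135*(-13))*(-202) = -1755*(-202) = 354510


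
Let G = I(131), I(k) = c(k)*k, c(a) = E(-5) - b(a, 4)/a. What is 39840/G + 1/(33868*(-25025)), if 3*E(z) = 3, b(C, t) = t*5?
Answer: 11255420175963/31359227900 ≈ 358.92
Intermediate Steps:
b(C, t) = 5*t
E(z) = 1 (E(z) = (1/3)*3 = 1)
c(a) = 1 - 20/a (c(a) = 1 - 5*4/a = 1 - 20/a)
I(k) = -20 + k (I(k) = ((-20 + k)/k)*k = -20 + k)
G = 111 (G = -20 + 131 = 111)
39840/G + 1/(33868*(-25025)) = 39840/111 + 1/(33868*(-25025)) = 39840*(1/111) + (1/33868)*(-1/25025) = 13280/37 - 1/847546700 = 11255420175963/31359227900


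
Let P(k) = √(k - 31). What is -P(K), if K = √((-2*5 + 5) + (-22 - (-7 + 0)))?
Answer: -√(-31 + 2*I*√5) ≈ -0.40057 - 5.5822*I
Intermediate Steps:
K = 2*I*√5 (K = √((-10 + 5) + (-22 - 1*(-7))) = √(-5 + (-22 + 7)) = √(-5 - 15) = √(-20) = 2*I*√5 ≈ 4.4721*I)
P(k) = √(-31 + k)
-P(K) = -√(-31 + 2*I*√5)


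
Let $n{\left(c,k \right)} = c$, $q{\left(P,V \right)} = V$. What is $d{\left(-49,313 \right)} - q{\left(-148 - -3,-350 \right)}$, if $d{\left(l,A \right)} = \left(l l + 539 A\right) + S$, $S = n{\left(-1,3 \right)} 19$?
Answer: $171439$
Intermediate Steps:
$S = -19$ ($S = \left(-1\right) 19 = -19$)
$d{\left(l,A \right)} = -19 + l^{2} + 539 A$ ($d{\left(l,A \right)} = \left(l l + 539 A\right) - 19 = \left(l^{2} + 539 A\right) - 19 = -19 + l^{2} + 539 A$)
$d{\left(-49,313 \right)} - q{\left(-148 - -3,-350 \right)} = \left(-19 + \left(-49\right)^{2} + 539 \cdot 313\right) - -350 = \left(-19 + 2401 + 168707\right) + 350 = 171089 + 350 = 171439$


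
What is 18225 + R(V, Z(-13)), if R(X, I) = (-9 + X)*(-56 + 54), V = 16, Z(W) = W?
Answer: 18211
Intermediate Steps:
R(X, I) = 18 - 2*X (R(X, I) = (-9 + X)*(-2) = 18 - 2*X)
18225 + R(V, Z(-13)) = 18225 + (18 - 2*16) = 18225 + (18 - 32) = 18225 - 14 = 18211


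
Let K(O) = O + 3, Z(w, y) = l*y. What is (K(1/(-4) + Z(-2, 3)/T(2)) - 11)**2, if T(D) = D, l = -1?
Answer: 1521/16 ≈ 95.063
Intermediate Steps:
Z(w, y) = -y
K(O) = 3 + O
(K(1/(-4) + Z(-2, 3)/T(2)) - 11)**2 = ((3 + (1/(-4) - 1*3/2)) - 11)**2 = ((3 + (1*(-1/4) - 3*1/2)) - 11)**2 = ((3 + (-1/4 - 3/2)) - 11)**2 = ((3 - 7/4) - 11)**2 = (5/4 - 11)**2 = (-39/4)**2 = 1521/16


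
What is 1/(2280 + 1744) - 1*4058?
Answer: -16329391/4024 ≈ -4058.0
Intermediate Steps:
1/(2280 + 1744) - 1*4058 = 1/4024 - 4058 = -16329391/4024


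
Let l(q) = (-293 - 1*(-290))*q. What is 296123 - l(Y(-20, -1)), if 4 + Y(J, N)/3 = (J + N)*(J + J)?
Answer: 303647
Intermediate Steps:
Y(J, N) = -12 + 6*J*(J + N) (Y(J, N) = -12 + 3*((J + N)*(J + J)) = -12 + 3*((J + N)*(2*J)) = -12 + 3*(2*J*(J + N)) = -12 + 6*J*(J + N))
l(q) = -3*q (l(q) = (-293 + 290)*q = -3*q)
296123 - l(Y(-20, -1)) = 296123 - (-3)*(-12 + 6*(-20)² + 6*(-20)*(-1)) = 296123 - (-3)*(-12 + 6*400 + 120) = 296123 - (-3)*(-12 + 2400 + 120) = 296123 - (-3)*2508 = 296123 - 1*(-7524) = 296123 + 7524 = 303647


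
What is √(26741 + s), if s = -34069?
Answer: 4*I*√458 ≈ 85.604*I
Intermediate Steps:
√(26741 + s) = √(26741 - 34069) = √(-7328) = 4*I*√458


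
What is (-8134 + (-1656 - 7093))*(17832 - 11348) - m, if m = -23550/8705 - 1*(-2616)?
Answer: -190590726398/1741 ≈ -1.0947e+8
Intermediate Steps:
m = 4549746/1741 (m = -23550*1/8705 + 2616 = -4710/1741 + 2616 = 4549746/1741 ≈ 2613.3)
(-8134 + (-1656 - 7093))*(17832 - 11348) - m = (-8134 + (-1656 - 7093))*(17832 - 11348) - 1*4549746/1741 = (-8134 - 8749)*6484 - 4549746/1741 = -16883*6484 - 4549746/1741 = -109469372 - 4549746/1741 = -190590726398/1741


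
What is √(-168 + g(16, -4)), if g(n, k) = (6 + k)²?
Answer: 2*I*√41 ≈ 12.806*I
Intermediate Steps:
√(-168 + g(16, -4)) = √(-168 + (6 - 4)²) = √(-168 + 2²) = √(-168 + 4) = √(-164) = 2*I*√41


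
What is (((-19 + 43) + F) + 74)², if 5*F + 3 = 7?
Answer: 244036/25 ≈ 9761.4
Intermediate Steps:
F = ⅘ (F = -⅗ + (⅕)*7 = -⅗ + 7/5 = ⅘ ≈ 0.80000)
(((-19 + 43) + F) + 74)² = (((-19 + 43) + ⅘) + 74)² = ((24 + ⅘) + 74)² = (124/5 + 74)² = (494/5)² = 244036/25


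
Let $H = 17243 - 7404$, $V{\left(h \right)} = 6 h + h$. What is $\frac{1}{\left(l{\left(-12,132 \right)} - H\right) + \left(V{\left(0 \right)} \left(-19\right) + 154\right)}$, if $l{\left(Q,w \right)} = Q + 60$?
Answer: $- \frac{1}{9637} \approx -0.00010377$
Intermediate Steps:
$V{\left(h \right)} = 7 h$
$H = 9839$
$l{\left(Q,w \right)} = 60 + Q$
$\frac{1}{\left(l{\left(-12,132 \right)} - H\right) + \left(V{\left(0 \right)} \left(-19\right) + 154\right)} = \frac{1}{\left(\left(60 - 12\right) - 9839\right) + \left(7 \cdot 0 \left(-19\right) + 154\right)} = \frac{1}{\left(48 - 9839\right) + \left(0 \left(-19\right) + 154\right)} = \frac{1}{-9791 + \left(0 + 154\right)} = \frac{1}{-9791 + 154} = \frac{1}{-9637} = - \frac{1}{9637}$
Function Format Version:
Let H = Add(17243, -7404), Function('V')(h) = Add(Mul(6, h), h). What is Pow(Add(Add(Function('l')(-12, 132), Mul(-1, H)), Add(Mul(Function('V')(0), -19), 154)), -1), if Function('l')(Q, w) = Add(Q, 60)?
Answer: Rational(-1, 9637) ≈ -0.00010377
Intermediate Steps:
Function('V')(h) = Mul(7, h)
H = 9839
Function('l')(Q, w) = Add(60, Q)
Pow(Add(Add(Function('l')(-12, 132), Mul(-1, H)), Add(Mul(Function('V')(0), -19), 154)), -1) = Pow(Add(Add(Add(60, -12), Mul(-1, 9839)), Add(Mul(Mul(7, 0), -19), 154)), -1) = Pow(Add(Add(48, -9839), Add(Mul(0, -19), 154)), -1) = Pow(Add(-9791, Add(0, 154)), -1) = Pow(Add(-9791, 154), -1) = Pow(-9637, -1) = Rational(-1, 9637)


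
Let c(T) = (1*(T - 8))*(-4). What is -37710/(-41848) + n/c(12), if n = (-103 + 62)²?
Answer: -8717891/83696 ≈ -104.16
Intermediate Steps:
n = 1681 (n = (-41)² = 1681)
c(T) = 32 - 4*T (c(T) = (1*(-8 + T))*(-4) = (-8 + T)*(-4) = 32 - 4*T)
-37710/(-41848) + n/c(12) = -37710/(-41848) + 1681/(32 - 4*12) = -37710*(-1/41848) + 1681/(32 - 48) = 18855/20924 + 1681/(-16) = 18855/20924 + 1681*(-1/16) = 18855/20924 - 1681/16 = -8717891/83696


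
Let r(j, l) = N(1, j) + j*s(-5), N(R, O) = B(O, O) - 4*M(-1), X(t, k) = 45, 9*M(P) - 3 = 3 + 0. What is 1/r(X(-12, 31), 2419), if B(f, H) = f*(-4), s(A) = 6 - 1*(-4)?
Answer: 3/802 ≈ 0.0037406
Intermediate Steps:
M(P) = ⅔ (M(P) = ⅓ + (3 + 0)/9 = ⅓ + (⅑)*3 = ⅓ + ⅓ = ⅔)
s(A) = 10 (s(A) = 6 + 4 = 10)
B(f, H) = -4*f
N(R, O) = -8/3 - 4*O (N(R, O) = -4*O - 4*⅔ = -4*O - 8/3 = -8/3 - 4*O)
r(j, l) = -8/3 + 6*j (r(j, l) = (-8/3 - 4*j) + j*10 = (-8/3 - 4*j) + 10*j = -8/3 + 6*j)
1/r(X(-12, 31), 2419) = 1/(-8/3 + 6*45) = 1/(-8/3 + 270) = 1/(802/3) = 3/802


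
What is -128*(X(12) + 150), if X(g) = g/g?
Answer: -19328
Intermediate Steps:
X(g) = 1
-128*(X(12) + 150) = -128*(1 + 150) = -128*151 = -19328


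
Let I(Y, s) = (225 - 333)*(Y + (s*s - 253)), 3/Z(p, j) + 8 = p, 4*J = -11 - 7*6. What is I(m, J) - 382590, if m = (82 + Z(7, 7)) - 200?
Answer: -1444635/4 ≈ -3.6116e+5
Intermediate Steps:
J = -53/4 (J = (-11 - 7*6)/4 = (-11 - 42)/4 = (1/4)*(-53) = -53/4 ≈ -13.250)
Z(p, j) = 3/(-8 + p)
m = -121 (m = (82 + 3/(-8 + 7)) - 200 = (82 + 3/(-1)) - 200 = (82 + 3*(-1)) - 200 = (82 - 3) - 200 = 79 - 200 = -121)
I(Y, s) = 27324 - 108*Y - 108*s**2 (I(Y, s) = -108*(Y + (s**2 - 253)) = -108*(Y + (-253 + s**2)) = -108*(-253 + Y + s**2) = 27324 - 108*Y - 108*s**2)
I(m, J) - 382590 = (27324 - 108*(-121) - 108*(-53/4)**2) - 382590 = (27324 + 13068 - 108*2809/16) - 382590 = (27324 + 13068 - 75843/4) - 382590 = 85725/4 - 382590 = -1444635/4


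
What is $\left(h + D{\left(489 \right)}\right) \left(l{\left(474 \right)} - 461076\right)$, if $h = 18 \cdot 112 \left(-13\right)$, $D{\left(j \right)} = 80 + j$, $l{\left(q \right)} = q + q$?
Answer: $11797221792$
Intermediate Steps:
$l{\left(q \right)} = 2 q$
$h = -26208$ ($h = 18 \left(-1456\right) = -26208$)
$\left(h + D{\left(489 \right)}\right) \left(l{\left(474 \right)} - 461076\right) = \left(-26208 + \left(80 + 489\right)\right) \left(2 \cdot 474 - 461076\right) = \left(-26208 + 569\right) \left(948 - 461076\right) = \left(-25639\right) \left(-460128\right) = 11797221792$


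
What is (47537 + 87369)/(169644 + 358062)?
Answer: 67453/263853 ≈ 0.25565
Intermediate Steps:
(47537 + 87369)/(169644 + 358062) = 134906/527706 = 134906*(1/527706) = 67453/263853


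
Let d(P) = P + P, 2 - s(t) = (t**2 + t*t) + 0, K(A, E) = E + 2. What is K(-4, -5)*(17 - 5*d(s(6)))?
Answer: -2151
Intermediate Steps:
K(A, E) = 2 + E
s(t) = 2 - 2*t**2 (s(t) = 2 - ((t**2 + t*t) + 0) = 2 - ((t**2 + t**2) + 0) = 2 - (2*t**2 + 0) = 2 - 2*t**2)
d(P) = 2*P
K(-4, -5)*(17 - 5*d(s(6))) = (2 - 5)*(17 - 10*(2 - 2*6**2)) = -3*(17 - 10*(2 - 2*36)) = -3*(17 - 10*(2 - 72)) = -3*(17 - 10*(-70)) = -3*(17 - 5*(-140)) = -3*(17 + 700) = -3*717 = -2151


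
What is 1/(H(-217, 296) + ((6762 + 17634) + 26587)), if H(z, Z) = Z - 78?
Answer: 1/51201 ≈ 1.9531e-5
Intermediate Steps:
H(z, Z) = -78 + Z
1/(H(-217, 296) + ((6762 + 17634) + 26587)) = 1/((-78 + 296) + ((6762 + 17634) + 26587)) = 1/(218 + (24396 + 26587)) = 1/(218 + 50983) = 1/51201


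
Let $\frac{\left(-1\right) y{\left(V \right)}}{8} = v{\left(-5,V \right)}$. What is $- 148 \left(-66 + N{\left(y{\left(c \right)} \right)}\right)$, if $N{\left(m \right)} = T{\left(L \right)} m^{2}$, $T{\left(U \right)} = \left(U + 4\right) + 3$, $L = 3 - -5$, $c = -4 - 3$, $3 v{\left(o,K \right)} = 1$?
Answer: $- \frac{18056}{3} \approx -6018.7$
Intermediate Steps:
$v{\left(o,K \right)} = \frac{1}{3}$ ($v{\left(o,K \right)} = \frac{1}{3} \cdot 1 = \frac{1}{3}$)
$c = -7$ ($c = -4 - 3 = -7$)
$L = 8$ ($L = 3 + 5 = 8$)
$T{\left(U \right)} = 7 + U$ ($T{\left(U \right)} = \left(4 + U\right) + 3 = 7 + U$)
$y{\left(V \right)} = - \frac{8}{3}$ ($y{\left(V \right)} = \left(-8\right) \frac{1}{3} = - \frac{8}{3}$)
$N{\left(m \right)} = 15 m^{2}$ ($N{\left(m \right)} = \left(7 + 8\right) m^{2} = 15 m^{2}$)
$- 148 \left(-66 + N{\left(y{\left(c \right)} \right)}\right) = - 148 \left(-66 + 15 \left(- \frac{8}{3}\right)^{2}\right) = - 148 \left(-66 + 15 \cdot \frac{64}{9}\right) = - 148 \left(-66 + \frac{320}{3}\right) = \left(-148\right) \frac{122}{3} = - \frac{18056}{3}$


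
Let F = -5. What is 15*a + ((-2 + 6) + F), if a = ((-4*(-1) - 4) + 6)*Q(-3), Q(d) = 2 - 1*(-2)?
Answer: 359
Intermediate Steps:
Q(d) = 4 (Q(d) = 2 + 2 = 4)
a = 24 (a = ((-4*(-1) - 4) + 6)*4 = ((4 - 4) + 6)*4 = (0 + 6)*4 = 6*4 = 24)
15*a + ((-2 + 6) + F) = 15*24 + ((-2 + 6) - 5) = 360 + (4 - 5) = 360 - 1 = 359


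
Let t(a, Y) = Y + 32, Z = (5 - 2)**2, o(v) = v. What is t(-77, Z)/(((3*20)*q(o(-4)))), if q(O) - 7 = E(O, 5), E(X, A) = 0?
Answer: 41/420 ≈ 0.097619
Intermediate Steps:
Z = 9 (Z = 3**2 = 9)
t(a, Y) = 32 + Y
q(O) = 7 (q(O) = 7 + 0 = 7)
t(-77, Z)/(((3*20)*q(o(-4)))) = (32 + 9)/(((3*20)*7)) = 41/((60*7)) = 41/420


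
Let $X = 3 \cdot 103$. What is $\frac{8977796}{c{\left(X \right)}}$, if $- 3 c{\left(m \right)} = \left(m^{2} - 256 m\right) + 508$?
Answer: $- \frac{26933388}{16885} \approx -1595.1$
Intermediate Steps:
$X = 309$
$c{\left(m \right)} = - \frac{508}{3} - \frac{m^{2}}{3} + \frac{256 m}{3}$ ($c{\left(m \right)} = - \frac{\left(m^{2} - 256 m\right) + 508}{3} = - \frac{508 + m^{2} - 256 m}{3} = - \frac{508}{3} - \frac{m^{2}}{3} + \frac{256 m}{3}$)
$\frac{8977796}{c{\left(X \right)}} = \frac{8977796}{- \frac{508}{3} - \frac{309^{2}}{3} + \frac{256}{3} \cdot 309} = \frac{8977796}{- \frac{508}{3} - 31827 + 26368} = \frac{8977796}{- \frac{16885}{3}} = 8977796 \left(- \frac{3}{16885}\right) = - \frac{26933388}{16885}$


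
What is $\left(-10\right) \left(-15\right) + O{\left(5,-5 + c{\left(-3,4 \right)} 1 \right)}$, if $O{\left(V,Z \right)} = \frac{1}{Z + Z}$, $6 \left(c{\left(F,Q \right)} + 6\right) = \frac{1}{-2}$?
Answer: $\frac{19944}{133} \approx 149.95$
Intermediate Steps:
$c{\left(F,Q \right)} = - \frac{73}{12}$ ($c{\left(F,Q \right)} = -6 + \frac{1}{6 \left(-2\right)} = -6 + \frac{1}{6} \left(- \frac{1}{2}\right) = -6 - \frac{1}{12} = - \frac{73}{12}$)
$O{\left(V,Z \right)} = \frac{1}{2 Z}$
$\left(-10\right) \left(-15\right) + O{\left(5,-5 + c{\left(-3,4 \right)} 1 \right)} = \left(-10\right) \left(-15\right) + \frac{1}{2 \left(-5 - \frac{73}{12}\right)} = 150 + \frac{1}{2 \left(-5 - \frac{73}{12}\right)} = 150 + \frac{1}{2 \left(- \frac{133}{12}\right)} = 150 + \frac{1}{2} \left(- \frac{12}{133}\right) = 150 - \frac{6}{133} = \frac{19944}{133}$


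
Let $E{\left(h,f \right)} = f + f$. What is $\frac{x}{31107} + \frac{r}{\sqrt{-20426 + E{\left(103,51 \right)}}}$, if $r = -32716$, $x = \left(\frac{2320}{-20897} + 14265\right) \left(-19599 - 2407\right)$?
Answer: $- \frac{6559843030310}{650042979} + \frac{16358 i \sqrt{5081}}{5081} \approx -10091.0 + 229.49 i$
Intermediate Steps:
$x = - \frac{6559843030310}{20897}$ ($x = \left(2320 \left(- \frac{1}{20897}\right) + 14265\right) \left(-22006\right) = \left(- \frac{2320}{20897} + 14265\right) \left(-22006\right) = \frac{298093385}{20897} \left(-22006\right) = - \frac{6559843030310}{20897} \approx -3.1391 \cdot 10^{8}$)
$E{\left(h,f \right)} = 2 f$
$\frac{x}{31107} + \frac{r}{\sqrt{-20426 + E{\left(103,51 \right)}}} = - \frac{6559843030310}{20897 \cdot 31107} - \frac{32716}{\sqrt{-20426 + 2 \cdot 51}} = \left(- \frac{6559843030310}{20897}\right) \frac{1}{31107} - \frac{32716}{\sqrt{-20426 + 102}} = - \frac{6559843030310}{650042979} - \frac{32716}{\sqrt{-20324}} = - \frac{6559843030310}{650042979} - \frac{32716}{2 i \sqrt{5081}} = - \frac{6559843030310}{650042979} - 32716 \left(- \frac{i \sqrt{5081}}{10162}\right) = - \frac{6559843030310}{650042979} + \frac{16358 i \sqrt{5081}}{5081}$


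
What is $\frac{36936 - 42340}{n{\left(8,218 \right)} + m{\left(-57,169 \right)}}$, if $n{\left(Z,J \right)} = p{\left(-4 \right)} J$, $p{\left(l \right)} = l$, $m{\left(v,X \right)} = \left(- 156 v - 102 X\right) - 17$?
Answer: $\frac{5404}{9235} \approx 0.58517$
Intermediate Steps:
$m{\left(v,X \right)} = -17 - 156 v - 102 X$
$n{\left(Z,J \right)} = - 4 J$
$\frac{36936 - 42340}{n{\left(8,218 \right)} + m{\left(-57,169 \right)}} = \frac{36936 - 42340}{\left(-4\right) 218 - 8363} = - \frac{5404}{-872 - 8363} = - \frac{5404}{-9235} = \left(-5404\right) \left(- \frac{1}{9235}\right) = \frac{5404}{9235}$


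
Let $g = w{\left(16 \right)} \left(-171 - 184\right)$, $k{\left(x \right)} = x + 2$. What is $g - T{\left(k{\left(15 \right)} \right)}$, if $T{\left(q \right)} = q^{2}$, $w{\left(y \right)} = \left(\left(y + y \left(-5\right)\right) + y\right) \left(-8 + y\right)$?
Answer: $136031$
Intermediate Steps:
$k{\left(x \right)} = 2 + x$
$w{\left(y \right)} = - 3 y \left(-8 + y\right)$ ($w{\left(y \right)} = \left(\left(y - 5 y\right) + y\right) \left(-8 + y\right) = \left(- 4 y + y\right) \left(-8 + y\right) = - 3 y \left(-8 + y\right)$)
$g = 136320$ ($g = 3 \cdot 16 \left(8 - 16\right) \left(-171 - 184\right) = 3 \cdot 16 \left(8 - 16\right) \left(-355\right) = 3 \cdot 16 \left(-8\right) \left(-355\right) = \left(-384\right) \left(-355\right) = 136320$)
$g - T{\left(k{\left(15 \right)} \right)} = 136320 - \left(2 + 15\right)^{2} = 136320 - 17^{2} = 136320 - 289 = 136031$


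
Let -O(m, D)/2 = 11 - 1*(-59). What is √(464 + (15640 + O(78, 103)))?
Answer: 2*√3991 ≈ 126.35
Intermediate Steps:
O(m, D) = -140 (O(m, D) = -2*(11 - 1*(-59)) = -2*(11 + 59) = -2*70 = -140)
√(464 + (15640 + O(78, 103))) = √(464 + (15640 - 140)) = √(464 + 15500) = √15964 = 2*√3991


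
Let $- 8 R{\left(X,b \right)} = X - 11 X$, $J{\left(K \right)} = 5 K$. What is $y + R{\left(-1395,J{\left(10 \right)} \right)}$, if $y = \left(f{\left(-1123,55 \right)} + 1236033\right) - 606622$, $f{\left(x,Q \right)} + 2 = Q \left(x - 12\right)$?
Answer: $\frac{2260961}{4} \approx 5.6524 \cdot 10^{5}$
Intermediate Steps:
$f{\left(x,Q \right)} = -2 + Q \left(-12 + x\right)$ ($f{\left(x,Q \right)} = -2 + Q \left(x - 12\right) = -2 + Q \left(-12 + x\right)$)
$R{\left(X,b \right)} = \frac{5 X}{4}$ ($R{\left(X,b \right)} = - \frac{X - 11 X}{8} = - \frac{\left(-10\right) X}{8} = \frac{5 X}{4}$)
$y = 566984$ ($y = \left(\left(-2 - 660 + 55 \left(-1123\right)\right) + 1236033\right) - 606622 = \left(\left(-2 - 660 - 61765\right) + 1236033\right) - 606622 = \left(-62427 + 1236033\right) - 606622 = 1173606 - 606622 = 566984$)
$y + R{\left(-1395,J{\left(10 \right)} \right)} = 566984 + \frac{5}{4} \left(-1395\right) = 566984 - \frac{6975}{4} = \frac{2260961}{4}$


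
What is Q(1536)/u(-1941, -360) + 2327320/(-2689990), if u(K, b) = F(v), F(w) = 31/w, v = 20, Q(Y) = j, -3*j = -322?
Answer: 1710709484/25016907 ≈ 68.382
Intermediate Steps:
j = 322/3 (j = -⅓*(-322) = 322/3 ≈ 107.33)
Q(Y) = 322/3
u(K, b) = 31/20
Q(1536)/u(-1941, -360) + 2327320/(-2689990) = 322/(3*(31/20)) + 2327320/(-2689990) = (322/3)*(20/31) + 2327320*(-1/2689990) = 6440/93 - 232732/268999 = 1710709484/25016907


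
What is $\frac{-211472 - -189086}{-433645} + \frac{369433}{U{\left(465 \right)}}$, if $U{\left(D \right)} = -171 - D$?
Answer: $- \frac{160188535789}{275798220} \approx -580.82$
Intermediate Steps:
$\frac{-211472 - -189086}{-433645} + \frac{369433}{U{\left(465 \right)}} = \frac{-211472 - -189086}{-433645} + \frac{369433}{-171 - 465} = \left(-211472 + 189086\right) \left(- \frac{1}{433645}\right) + \frac{369433}{-171 - 465} = \left(-22386\right) \left(- \frac{1}{433645}\right) + \frac{369433}{-636} = \frac{22386}{433645} + 369433 \left(- \frac{1}{636}\right) = \frac{22386}{433645} - \frac{369433}{636} = - \frac{160188535789}{275798220}$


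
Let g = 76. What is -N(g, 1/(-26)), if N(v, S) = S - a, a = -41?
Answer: -1065/26 ≈ -40.962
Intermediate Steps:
N(v, S) = 41 + S (N(v, S) = S - 1*(-41) = S + 41 = 41 + S)
-N(g, 1/(-26)) = -(41 + 1/(-26)) = -(41 - 1/26) = -1*1065/26 = -1065/26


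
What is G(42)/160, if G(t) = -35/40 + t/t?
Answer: 1/1280 ≈ 0.00078125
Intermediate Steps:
G(t) = ⅛ (G(t) = -35*1/40 + 1 = -7/8 + 1 = ⅛)
G(42)/160 = (⅛)/160 = (⅛)*(1/160) = 1/1280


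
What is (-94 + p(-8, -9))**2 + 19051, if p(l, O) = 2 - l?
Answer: 26107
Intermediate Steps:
(-94 + p(-8, -9))**2 + 19051 = (-94 + (2 - 1*(-8)))**2 + 19051 = (-94 + (2 + 8))**2 + 19051 = (-94 + 10)**2 + 19051 = (-84)**2 + 19051 = 7056 + 19051 = 26107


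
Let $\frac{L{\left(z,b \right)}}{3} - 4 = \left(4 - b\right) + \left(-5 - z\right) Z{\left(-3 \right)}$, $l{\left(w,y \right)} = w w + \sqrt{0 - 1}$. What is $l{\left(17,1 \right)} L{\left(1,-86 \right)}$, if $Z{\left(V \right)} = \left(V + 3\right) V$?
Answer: $81498 + 282 i \approx 81498.0 + 282.0 i$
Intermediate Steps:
$l{\left(w,y \right)} = i + w^{2}$ ($l{\left(w,y \right)} = w^{2} + \sqrt{-1} = w^{2} + i = i + w^{2}$)
$Z{\left(V \right)} = V \left(3 + V\right)$ ($Z{\left(V \right)} = \left(3 + V\right) V = V \left(3 + V\right)$)
$L{\left(z,b \right)} = 24 - 3 b$ ($L{\left(z,b \right)} = 12 + 3 \left(\left(4 - b\right) + \left(-5 - z\right) \left(- 3 \left(3 - 3\right)\right)\right) = 12 + 3 \left(\left(4 - b\right) + \left(-5 - z\right) \left(\left(-3\right) 0\right)\right) = 12 + 3 \left(\left(4 - b\right) + \left(-5 - z\right) 0\right) = 12 + 3 \left(\left(4 - b\right) + 0\right) = 12 + 3 \left(4 - b\right) = 12 - \left(-12 + 3 b\right) = 24 - 3 b$)
$l{\left(17,1 \right)} L{\left(1,-86 \right)} = \left(i + 17^{2}\right) \left(24 - -258\right) = \left(i + 289\right) \left(24 + 258\right) = \left(289 + i\right) 282 = 81498 + 282 i$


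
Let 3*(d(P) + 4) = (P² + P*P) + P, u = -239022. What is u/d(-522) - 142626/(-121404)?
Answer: -261228805/1836012926 ≈ -0.14228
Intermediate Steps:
d(P) = -4 + P/3 + 2*P²/3 (d(P) = -4 + ((P² + P*P) + P)/3 = -4 + ((P² + P²) + P)/3 = -4 + (2*P² + P)/3 = -4 + (P + 2*P²)/3 = -4 + (P/3 + 2*P²/3) = -4 + P/3 + 2*P²/3)
u/d(-522) - 142626/(-121404) = -239022/(-4 + (⅓)*(-522) + (⅔)*(-522)²) - 142626/(-121404) = -239022/(-4 - 174 + (⅔)*272484) - 142626*(-1/121404) = -239022/(-4 - 174 + 181656) + 23771/20234 = -239022/181478 + 23771/20234 = -239022*1/181478 + 23771/20234 = -119511/90739 + 23771/20234 = -261228805/1836012926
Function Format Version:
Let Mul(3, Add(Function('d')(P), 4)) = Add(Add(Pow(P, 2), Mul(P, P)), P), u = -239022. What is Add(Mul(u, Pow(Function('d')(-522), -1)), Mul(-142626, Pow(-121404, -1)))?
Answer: Rational(-261228805, 1836012926) ≈ -0.14228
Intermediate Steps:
Function('d')(P) = Add(-4, Mul(Rational(1, 3), P), Mul(Rational(2, 3), Pow(P, 2))) (Function('d')(P) = Add(-4, Mul(Rational(1, 3), Add(Add(Pow(P, 2), Mul(P, P)), P))) = Add(-4, Mul(Rational(1, 3), Add(Add(Pow(P, 2), Pow(P, 2)), P))) = Add(-4, Mul(Rational(1, 3), Add(Mul(2, Pow(P, 2)), P))) = Add(-4, Mul(Rational(1, 3), Add(P, Mul(2, Pow(P, 2))))) = Add(-4, Add(Mul(Rational(1, 3), P), Mul(Rational(2, 3), Pow(P, 2)))) = Add(-4, Mul(Rational(1, 3), P), Mul(Rational(2, 3), Pow(P, 2))))
Add(Mul(u, Pow(Function('d')(-522), -1)), Mul(-142626, Pow(-121404, -1))) = Add(Mul(-239022, Pow(Add(-4, Mul(Rational(1, 3), -522), Mul(Rational(2, 3), Pow(-522, 2))), -1)), Mul(-142626, Pow(-121404, -1))) = Add(Mul(-239022, Pow(Add(-4, -174, Mul(Rational(2, 3), 272484)), -1)), Mul(-142626, Rational(-1, 121404))) = Add(Mul(-239022, Pow(Add(-4, -174, 181656), -1)), Rational(23771, 20234)) = Add(Mul(-239022, Pow(181478, -1)), Rational(23771, 20234)) = Add(Mul(-239022, Rational(1, 181478)), Rational(23771, 20234)) = Add(Rational(-119511, 90739), Rational(23771, 20234)) = Rational(-261228805, 1836012926)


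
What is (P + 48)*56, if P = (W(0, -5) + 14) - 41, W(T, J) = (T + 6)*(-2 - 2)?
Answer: -168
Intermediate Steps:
W(T, J) = -24 - 4*T (W(T, J) = (6 + T)*(-4) = -24 - 4*T)
P = -51 (P = ((-24 - 4*0) + 14) - 41 = ((-24 + 0) + 14) - 41 = (-24 + 14) - 41 = -10 - 41 = -51)
(P + 48)*56 = (-51 + 48)*56 = -3*56 = -168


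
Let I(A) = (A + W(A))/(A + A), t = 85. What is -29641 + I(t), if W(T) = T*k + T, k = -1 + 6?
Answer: -59275/2 ≈ -29638.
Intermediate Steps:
k = 5
W(T) = 6*T (W(T) = T*5 + T = 5*T + T = 6*T)
I(A) = 7/2 (I(A) = (A + 6*A)/(A + A) = (7*A)/((2*A)) = (7*A)*(1/(2*A)) = 7/2)
-29641 + I(t) = -29641 + 7/2 = -59275/2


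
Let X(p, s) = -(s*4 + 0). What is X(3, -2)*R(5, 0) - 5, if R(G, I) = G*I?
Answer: -5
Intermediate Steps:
X(p, s) = -4*s (X(p, s) = -(4*s + 0) = -4*s)
X(3, -2)*R(5, 0) - 5 = (-4*(-2))*(5*0) - 5 = 8*0 - 5 = 0 - 5 = -5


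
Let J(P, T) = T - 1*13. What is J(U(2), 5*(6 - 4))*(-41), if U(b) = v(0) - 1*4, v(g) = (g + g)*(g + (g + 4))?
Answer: 123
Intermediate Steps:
v(g) = 2*g*(4 + 2*g) (v(g) = (2*g)*(g + (4 + g)) = (2*g)*(4 + 2*g) = 2*g*(4 + 2*g))
U(b) = -4 (U(b) = 4*0*(2 + 0) - 1*4 = 4*0*2 - 4 = 0 - 4 = -4)
J(P, T) = -13 + T (J(P, T) = T - 13 = -13 + T)
J(U(2), 5*(6 - 4))*(-41) = (-13 + 5*(6 - 4))*(-41) = (-13 + 5*2)*(-41) = (-13 + 10)*(-41) = -3*(-41) = 123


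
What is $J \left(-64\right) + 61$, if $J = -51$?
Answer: $3325$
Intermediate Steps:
$J \left(-64\right) + 61 = \left(-51\right) \left(-64\right) + 61 = 3264 + 61 = 3325$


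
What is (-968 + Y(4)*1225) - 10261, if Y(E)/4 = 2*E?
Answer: 27971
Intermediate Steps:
Y(E) = 8*E (Y(E) = 4*(2*E) = 8*E)
(-968 + Y(4)*1225) - 10261 = (-968 + (8*4)*1225) - 10261 = (-968 + 32*1225) - 10261 = (-968 + 39200) - 10261 = 38232 - 10261 = 27971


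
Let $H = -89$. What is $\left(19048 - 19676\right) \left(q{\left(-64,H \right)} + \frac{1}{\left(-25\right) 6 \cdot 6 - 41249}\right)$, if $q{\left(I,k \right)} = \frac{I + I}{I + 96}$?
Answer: $\frac{105878916}{42149} \approx 2512.0$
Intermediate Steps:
$q{\left(I,k \right)} = \frac{2 I}{96 + I}$
$\left(19048 - 19676\right) \left(q{\left(-64,H \right)} + \frac{1}{\left(-25\right) 6 \cdot 6 - 41249}\right) = \left(19048 - 19676\right) \left(2 \left(-64\right) \frac{1}{96 - 64} + \frac{1}{\left(-25\right) 6 \cdot 6 - 41249}\right) = - 628 \left(2 \left(-64\right) \frac{1}{32} + \frac{1}{\left(-150\right) 6 - 41249}\right) = - 628 \left(2 \left(-64\right) \frac{1}{32} + \frac{1}{-900 - 41249}\right) = - 628 \left(-4 + \frac{1}{-42149}\right) = - 628 \left(-4 - \frac{1}{42149}\right) = \left(-628\right) \left(- \frac{168597}{42149}\right) = \frac{105878916}{42149}$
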